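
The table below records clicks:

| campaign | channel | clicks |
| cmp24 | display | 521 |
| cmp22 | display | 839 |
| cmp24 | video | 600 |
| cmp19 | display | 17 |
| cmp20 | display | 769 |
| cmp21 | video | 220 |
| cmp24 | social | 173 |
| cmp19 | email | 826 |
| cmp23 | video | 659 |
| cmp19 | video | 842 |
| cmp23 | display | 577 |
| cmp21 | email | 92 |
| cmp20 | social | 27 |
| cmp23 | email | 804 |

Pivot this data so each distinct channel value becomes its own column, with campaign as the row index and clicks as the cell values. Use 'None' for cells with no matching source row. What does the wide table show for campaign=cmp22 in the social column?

No long-format row has campaign=cmp22 and channel=social, so the cell is None.

None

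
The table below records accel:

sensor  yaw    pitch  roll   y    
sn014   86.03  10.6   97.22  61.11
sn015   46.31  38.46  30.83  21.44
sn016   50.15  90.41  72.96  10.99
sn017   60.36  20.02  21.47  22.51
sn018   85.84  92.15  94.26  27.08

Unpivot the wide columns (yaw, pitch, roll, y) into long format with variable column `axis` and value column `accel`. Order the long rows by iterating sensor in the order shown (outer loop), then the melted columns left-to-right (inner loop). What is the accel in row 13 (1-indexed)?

20 rows total (5 × 4). Row 13: index ⌊(13-1)/4⌋ = 3 into sensor → sn017; (13-1) mod 4 = 0 into the melted columns → yaw.
So row 13 is (sn017, yaw, 60.36); accel = 60.36.

60.36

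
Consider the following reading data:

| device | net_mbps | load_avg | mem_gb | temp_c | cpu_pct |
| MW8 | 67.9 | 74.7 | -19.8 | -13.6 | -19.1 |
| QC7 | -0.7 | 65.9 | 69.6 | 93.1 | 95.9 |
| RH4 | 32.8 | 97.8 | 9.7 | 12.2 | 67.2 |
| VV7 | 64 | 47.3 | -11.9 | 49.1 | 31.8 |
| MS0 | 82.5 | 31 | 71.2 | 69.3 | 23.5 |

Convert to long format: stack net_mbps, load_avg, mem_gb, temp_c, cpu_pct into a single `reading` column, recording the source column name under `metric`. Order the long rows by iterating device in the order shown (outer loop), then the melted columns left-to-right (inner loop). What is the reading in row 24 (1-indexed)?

25 rows total (5 × 5). Row 24: index ⌊(24-1)/5⌋ = 4 into device → MS0; (24-1) mod 5 = 3 into the melted columns → temp_c.
So row 24 is (MS0, temp_c, 69.3); reading = 69.3.

69.3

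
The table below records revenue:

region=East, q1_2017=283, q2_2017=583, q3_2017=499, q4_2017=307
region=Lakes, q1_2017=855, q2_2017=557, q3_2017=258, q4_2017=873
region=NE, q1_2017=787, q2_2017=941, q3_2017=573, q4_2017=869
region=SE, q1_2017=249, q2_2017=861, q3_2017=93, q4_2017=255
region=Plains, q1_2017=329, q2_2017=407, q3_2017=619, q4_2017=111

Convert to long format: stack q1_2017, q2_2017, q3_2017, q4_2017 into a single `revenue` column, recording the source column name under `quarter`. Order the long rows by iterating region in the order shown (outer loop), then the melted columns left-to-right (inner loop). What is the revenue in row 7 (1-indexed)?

20 rows total (5 × 4). Row 7: index ⌊(7-1)/4⌋ = 1 into region → Lakes; (7-1) mod 4 = 2 into the melted columns → q3_2017.
So row 7 is (Lakes, q3_2017, 258); revenue = 258.

258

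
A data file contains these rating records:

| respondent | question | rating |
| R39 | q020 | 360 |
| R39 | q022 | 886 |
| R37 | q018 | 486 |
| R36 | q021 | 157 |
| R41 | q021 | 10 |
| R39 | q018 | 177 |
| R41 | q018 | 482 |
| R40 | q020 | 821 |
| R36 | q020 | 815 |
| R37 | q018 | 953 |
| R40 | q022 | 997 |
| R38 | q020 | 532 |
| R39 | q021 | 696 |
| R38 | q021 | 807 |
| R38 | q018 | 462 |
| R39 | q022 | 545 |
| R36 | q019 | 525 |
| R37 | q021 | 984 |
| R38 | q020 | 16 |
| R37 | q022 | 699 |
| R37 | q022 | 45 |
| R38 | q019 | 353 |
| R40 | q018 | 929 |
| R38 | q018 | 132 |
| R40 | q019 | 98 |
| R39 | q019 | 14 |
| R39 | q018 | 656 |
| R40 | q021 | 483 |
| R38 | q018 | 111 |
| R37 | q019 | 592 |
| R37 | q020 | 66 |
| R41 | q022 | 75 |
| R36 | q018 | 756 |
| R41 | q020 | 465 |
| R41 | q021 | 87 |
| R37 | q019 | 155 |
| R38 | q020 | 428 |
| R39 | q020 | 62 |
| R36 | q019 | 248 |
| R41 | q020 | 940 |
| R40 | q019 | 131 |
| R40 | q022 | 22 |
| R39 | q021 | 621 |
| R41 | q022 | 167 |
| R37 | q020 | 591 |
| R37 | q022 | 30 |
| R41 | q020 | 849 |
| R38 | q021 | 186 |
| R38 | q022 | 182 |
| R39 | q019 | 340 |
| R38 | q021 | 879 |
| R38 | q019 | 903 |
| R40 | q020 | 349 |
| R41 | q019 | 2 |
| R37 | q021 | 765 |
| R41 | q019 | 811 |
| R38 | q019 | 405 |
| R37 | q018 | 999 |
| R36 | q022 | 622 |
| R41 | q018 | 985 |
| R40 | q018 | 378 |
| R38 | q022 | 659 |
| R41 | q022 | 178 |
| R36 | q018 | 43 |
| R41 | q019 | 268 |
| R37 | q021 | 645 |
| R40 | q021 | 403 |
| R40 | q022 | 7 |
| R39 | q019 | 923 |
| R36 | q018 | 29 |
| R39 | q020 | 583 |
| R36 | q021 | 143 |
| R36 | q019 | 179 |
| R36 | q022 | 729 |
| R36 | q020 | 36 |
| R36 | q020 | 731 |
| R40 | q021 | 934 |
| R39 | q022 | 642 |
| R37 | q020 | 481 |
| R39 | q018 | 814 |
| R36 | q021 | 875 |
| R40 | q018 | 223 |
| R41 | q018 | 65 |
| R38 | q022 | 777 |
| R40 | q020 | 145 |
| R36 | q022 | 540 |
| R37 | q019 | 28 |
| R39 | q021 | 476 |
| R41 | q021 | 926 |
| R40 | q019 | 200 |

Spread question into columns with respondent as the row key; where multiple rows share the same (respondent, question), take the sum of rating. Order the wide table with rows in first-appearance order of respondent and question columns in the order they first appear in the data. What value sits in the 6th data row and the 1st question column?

976

With rows in first-appearance order of respondent, row 6 is respondent=R38. question columns in first-appearance order: q020, q022, q018, q021, q019; column 1 is q020.
Long rows with respondent=R38, question=q020: 532 + 16 + 428 = 976.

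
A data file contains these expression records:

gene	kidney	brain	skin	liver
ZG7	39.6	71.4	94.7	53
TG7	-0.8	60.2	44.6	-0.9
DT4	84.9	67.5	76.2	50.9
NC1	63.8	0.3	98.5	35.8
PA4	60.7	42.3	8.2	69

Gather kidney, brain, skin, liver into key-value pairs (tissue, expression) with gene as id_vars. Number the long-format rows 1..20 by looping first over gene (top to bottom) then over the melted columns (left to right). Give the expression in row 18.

42.3

20 rows total (5 × 4). Row 18: index ⌊(18-1)/4⌋ = 4 into gene → PA4; (18-1) mod 4 = 1 into the melted columns → brain.
So row 18 is (PA4, brain, 42.3); expression = 42.3.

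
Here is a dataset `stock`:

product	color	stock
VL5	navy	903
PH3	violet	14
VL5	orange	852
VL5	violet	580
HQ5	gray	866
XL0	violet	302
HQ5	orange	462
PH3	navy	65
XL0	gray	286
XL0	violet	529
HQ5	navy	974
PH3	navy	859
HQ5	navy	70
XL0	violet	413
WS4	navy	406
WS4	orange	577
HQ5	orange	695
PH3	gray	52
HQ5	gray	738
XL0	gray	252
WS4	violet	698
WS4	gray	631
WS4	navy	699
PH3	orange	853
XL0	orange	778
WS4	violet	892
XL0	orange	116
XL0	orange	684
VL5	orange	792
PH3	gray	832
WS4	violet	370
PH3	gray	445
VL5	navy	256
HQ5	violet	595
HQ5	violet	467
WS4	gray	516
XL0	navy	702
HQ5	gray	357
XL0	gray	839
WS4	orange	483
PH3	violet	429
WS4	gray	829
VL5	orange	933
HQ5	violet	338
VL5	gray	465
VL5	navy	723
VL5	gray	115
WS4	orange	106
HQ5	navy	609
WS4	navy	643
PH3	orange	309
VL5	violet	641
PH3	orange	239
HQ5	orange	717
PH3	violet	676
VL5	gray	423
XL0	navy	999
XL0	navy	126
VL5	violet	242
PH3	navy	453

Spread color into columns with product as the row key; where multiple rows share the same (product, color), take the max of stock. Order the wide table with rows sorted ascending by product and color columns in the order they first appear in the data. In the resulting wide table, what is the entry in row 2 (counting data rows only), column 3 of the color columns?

With rows sorted ascending by product, row 2 is product=PH3. color columns in first-appearance order: navy, violet, orange, gray; column 3 is orange.
Long rows with product=PH3, color=orange: max(853, 309, 239) = 853.

853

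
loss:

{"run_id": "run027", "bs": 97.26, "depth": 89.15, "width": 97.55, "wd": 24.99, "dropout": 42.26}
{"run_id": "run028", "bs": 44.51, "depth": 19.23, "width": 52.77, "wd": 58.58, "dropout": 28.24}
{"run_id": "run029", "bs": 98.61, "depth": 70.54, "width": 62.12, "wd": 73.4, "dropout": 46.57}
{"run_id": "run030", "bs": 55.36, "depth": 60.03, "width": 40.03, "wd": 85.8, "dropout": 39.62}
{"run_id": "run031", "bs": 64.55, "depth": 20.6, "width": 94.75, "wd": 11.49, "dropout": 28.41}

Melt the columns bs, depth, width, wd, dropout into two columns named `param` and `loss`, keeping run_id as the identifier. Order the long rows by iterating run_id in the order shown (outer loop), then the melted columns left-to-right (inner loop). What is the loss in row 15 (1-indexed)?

25 rows total (5 × 5). Row 15: index ⌊(15-1)/5⌋ = 2 into run_id → run029; (15-1) mod 5 = 4 into the melted columns → dropout.
So row 15 is (run029, dropout, 46.57); loss = 46.57.

46.57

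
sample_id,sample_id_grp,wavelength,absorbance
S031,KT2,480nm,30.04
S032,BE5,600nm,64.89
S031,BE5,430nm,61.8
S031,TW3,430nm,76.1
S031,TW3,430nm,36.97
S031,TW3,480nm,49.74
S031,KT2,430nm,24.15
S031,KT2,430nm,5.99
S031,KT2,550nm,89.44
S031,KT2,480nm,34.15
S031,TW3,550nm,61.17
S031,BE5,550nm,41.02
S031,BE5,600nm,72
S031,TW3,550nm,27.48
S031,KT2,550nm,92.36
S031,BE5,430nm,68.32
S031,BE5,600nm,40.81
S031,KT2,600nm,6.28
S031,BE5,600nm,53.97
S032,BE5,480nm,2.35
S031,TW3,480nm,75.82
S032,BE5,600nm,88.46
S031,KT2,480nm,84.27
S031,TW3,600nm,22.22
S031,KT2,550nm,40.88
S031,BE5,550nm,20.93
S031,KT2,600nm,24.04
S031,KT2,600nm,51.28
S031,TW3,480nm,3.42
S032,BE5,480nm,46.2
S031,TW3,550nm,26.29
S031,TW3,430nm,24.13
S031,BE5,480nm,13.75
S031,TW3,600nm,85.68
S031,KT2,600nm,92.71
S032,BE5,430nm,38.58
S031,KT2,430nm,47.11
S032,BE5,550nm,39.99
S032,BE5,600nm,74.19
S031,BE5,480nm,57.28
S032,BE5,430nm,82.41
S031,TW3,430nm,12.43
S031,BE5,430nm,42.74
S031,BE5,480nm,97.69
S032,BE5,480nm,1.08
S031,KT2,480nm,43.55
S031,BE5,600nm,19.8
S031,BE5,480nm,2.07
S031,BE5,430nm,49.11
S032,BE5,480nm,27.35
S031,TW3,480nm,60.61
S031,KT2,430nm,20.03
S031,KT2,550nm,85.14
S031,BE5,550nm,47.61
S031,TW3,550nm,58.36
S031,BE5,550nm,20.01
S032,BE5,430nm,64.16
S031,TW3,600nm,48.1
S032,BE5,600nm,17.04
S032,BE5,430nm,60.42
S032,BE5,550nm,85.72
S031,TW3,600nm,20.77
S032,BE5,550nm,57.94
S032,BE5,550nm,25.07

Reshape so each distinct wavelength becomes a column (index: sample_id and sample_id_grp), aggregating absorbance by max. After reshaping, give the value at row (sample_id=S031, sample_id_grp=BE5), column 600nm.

72

Rows with sample_id=S031, sample_id_grp=BE5 and wavelength=600nm: absorbance values are 72, 40.81, 53.97, 19.8.
max(72, 40.81, 53.97, 19.8) = 72.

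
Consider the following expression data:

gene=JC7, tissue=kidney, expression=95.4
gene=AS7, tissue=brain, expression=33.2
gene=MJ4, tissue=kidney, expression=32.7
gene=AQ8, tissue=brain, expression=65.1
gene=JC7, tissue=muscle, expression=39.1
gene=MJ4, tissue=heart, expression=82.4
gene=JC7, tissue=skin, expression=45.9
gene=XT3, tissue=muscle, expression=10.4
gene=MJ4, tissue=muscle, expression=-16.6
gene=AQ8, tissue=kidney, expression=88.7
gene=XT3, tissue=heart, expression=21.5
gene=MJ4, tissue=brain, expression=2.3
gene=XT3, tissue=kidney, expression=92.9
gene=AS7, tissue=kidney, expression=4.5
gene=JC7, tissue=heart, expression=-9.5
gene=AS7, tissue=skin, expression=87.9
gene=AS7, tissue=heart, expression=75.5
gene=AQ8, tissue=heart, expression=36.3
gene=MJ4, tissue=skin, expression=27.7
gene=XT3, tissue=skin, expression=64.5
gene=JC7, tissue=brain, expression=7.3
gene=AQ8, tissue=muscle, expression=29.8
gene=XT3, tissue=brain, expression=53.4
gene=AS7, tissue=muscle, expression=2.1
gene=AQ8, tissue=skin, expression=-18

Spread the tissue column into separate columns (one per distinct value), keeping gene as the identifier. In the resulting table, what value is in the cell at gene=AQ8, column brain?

Wide layout: rows indexed by gene, columns are the 5 distinct tissue values (kidney, brain, muscle, heart, skin).
Cell (gene=AQ8, tissue=brain) draws from the long row where gene=AQ8 and tissue=brain, which has expression=65.1.

65.1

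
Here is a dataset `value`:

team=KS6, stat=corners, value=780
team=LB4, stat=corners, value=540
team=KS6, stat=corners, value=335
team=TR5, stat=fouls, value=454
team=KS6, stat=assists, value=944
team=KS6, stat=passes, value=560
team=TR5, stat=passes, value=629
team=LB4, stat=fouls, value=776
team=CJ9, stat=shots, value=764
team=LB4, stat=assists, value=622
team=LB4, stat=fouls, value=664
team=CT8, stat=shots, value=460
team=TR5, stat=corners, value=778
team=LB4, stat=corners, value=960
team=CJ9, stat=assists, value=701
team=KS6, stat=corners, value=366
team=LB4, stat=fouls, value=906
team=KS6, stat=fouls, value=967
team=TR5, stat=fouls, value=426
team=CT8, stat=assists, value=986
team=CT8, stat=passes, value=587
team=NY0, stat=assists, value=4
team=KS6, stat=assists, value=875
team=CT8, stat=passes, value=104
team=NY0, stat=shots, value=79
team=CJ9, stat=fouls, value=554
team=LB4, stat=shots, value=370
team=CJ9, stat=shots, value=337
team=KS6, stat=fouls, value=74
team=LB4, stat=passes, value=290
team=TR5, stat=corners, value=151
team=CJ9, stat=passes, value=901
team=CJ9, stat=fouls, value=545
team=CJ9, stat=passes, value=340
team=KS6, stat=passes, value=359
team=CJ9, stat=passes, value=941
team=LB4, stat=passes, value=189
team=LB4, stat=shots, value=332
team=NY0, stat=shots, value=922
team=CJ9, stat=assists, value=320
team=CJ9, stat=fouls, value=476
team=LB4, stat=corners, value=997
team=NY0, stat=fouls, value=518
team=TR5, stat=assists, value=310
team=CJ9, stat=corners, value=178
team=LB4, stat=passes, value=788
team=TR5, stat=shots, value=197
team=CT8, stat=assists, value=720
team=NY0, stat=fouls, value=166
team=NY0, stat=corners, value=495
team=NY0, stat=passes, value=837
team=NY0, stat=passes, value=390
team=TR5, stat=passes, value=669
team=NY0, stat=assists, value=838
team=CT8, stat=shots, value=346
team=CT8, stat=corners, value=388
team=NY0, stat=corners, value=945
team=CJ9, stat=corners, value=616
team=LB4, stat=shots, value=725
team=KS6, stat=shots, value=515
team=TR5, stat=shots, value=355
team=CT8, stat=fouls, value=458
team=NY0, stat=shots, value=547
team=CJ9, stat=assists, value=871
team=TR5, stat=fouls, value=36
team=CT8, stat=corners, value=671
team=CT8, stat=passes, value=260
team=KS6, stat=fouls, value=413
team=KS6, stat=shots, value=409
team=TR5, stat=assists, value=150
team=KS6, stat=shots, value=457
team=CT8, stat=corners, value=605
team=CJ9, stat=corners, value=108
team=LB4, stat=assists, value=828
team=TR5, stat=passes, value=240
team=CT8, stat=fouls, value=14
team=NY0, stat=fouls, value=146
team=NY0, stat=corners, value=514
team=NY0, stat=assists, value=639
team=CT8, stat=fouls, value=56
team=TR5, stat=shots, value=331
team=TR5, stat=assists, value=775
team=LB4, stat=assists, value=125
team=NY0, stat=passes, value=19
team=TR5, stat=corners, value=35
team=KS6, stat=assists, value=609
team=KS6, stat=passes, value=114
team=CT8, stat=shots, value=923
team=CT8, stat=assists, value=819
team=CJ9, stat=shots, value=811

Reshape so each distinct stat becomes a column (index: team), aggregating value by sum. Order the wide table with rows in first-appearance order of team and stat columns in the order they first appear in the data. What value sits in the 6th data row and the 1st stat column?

With rows in first-appearance order of team, row 6 is team=NY0. stat columns in first-appearance order: corners, fouls, assists, passes, shots; column 1 is corners.
Long rows with team=NY0, stat=corners: 495 + 945 + 514 = 1954.

1954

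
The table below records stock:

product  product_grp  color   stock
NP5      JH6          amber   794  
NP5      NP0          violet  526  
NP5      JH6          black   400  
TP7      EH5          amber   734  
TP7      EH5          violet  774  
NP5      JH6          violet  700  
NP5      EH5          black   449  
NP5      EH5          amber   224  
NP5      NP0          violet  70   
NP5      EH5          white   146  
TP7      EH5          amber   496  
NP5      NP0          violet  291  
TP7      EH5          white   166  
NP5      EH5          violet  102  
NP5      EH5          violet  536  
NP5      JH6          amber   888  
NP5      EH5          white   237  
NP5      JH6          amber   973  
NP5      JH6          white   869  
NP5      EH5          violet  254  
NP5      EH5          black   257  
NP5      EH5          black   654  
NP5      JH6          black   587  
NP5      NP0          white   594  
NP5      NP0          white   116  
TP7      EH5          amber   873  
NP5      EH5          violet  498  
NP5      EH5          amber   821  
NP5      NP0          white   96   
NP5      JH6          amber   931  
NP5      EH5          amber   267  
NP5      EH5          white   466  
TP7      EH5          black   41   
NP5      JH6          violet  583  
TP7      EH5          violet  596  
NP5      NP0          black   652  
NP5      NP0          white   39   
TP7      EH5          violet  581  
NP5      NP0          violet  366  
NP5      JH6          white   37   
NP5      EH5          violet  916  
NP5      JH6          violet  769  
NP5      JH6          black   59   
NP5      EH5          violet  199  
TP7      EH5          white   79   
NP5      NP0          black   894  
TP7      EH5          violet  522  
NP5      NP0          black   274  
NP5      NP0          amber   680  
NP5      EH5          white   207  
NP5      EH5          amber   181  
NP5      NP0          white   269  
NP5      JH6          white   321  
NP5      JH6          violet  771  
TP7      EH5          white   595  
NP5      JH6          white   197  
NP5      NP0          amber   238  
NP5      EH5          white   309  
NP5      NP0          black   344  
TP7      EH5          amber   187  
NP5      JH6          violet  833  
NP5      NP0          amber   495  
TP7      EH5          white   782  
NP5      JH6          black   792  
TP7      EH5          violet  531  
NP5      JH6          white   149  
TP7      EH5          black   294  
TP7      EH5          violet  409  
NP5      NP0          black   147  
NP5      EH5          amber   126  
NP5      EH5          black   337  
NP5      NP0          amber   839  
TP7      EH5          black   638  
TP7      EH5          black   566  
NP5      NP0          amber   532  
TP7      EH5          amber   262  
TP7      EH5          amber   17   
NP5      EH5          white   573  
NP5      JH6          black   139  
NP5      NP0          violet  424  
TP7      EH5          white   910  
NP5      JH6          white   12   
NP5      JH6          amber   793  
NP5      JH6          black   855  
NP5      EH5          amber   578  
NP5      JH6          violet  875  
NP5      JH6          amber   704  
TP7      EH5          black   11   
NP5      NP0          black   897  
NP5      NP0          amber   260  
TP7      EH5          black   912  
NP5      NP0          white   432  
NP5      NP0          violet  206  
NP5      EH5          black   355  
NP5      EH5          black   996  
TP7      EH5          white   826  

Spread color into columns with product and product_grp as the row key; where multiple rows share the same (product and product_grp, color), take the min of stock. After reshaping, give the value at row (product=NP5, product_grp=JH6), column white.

Rows with product=NP5, product_grp=JH6 and color=white: stock values are 869, 37, 321, 197, 149, 12.
min(869, 37, 321, 197, 149, 12) = 12.

12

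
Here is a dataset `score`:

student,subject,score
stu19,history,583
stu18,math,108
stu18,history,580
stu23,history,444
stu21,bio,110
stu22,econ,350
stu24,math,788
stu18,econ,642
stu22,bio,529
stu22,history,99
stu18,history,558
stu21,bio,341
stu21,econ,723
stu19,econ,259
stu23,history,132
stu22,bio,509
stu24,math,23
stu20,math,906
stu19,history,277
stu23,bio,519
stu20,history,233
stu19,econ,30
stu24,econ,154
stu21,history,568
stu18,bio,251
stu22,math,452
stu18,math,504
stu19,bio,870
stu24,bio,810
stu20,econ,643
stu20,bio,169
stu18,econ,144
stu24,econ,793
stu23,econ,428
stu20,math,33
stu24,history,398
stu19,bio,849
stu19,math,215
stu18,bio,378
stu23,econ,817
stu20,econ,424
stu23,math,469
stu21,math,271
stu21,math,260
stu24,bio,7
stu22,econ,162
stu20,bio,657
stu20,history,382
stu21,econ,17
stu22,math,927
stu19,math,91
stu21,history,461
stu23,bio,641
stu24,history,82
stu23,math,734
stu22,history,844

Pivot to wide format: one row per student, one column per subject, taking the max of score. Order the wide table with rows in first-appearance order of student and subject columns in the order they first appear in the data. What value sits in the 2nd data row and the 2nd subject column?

504

With rows in first-appearance order of student, row 2 is student=stu18. subject columns in first-appearance order: history, math, bio, econ; column 2 is math.
Long rows with student=stu18, subject=math: max(108, 504) = 504.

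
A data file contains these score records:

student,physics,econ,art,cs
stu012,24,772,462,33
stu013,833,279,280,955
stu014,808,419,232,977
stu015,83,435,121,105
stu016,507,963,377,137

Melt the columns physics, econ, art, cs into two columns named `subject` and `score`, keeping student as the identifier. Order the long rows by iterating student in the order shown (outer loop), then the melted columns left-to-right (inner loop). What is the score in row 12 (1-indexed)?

20 rows total (5 × 4). Row 12: index ⌊(12-1)/4⌋ = 2 into student → stu014; (12-1) mod 4 = 3 into the melted columns → cs.
So row 12 is (stu014, cs, 977); score = 977.

977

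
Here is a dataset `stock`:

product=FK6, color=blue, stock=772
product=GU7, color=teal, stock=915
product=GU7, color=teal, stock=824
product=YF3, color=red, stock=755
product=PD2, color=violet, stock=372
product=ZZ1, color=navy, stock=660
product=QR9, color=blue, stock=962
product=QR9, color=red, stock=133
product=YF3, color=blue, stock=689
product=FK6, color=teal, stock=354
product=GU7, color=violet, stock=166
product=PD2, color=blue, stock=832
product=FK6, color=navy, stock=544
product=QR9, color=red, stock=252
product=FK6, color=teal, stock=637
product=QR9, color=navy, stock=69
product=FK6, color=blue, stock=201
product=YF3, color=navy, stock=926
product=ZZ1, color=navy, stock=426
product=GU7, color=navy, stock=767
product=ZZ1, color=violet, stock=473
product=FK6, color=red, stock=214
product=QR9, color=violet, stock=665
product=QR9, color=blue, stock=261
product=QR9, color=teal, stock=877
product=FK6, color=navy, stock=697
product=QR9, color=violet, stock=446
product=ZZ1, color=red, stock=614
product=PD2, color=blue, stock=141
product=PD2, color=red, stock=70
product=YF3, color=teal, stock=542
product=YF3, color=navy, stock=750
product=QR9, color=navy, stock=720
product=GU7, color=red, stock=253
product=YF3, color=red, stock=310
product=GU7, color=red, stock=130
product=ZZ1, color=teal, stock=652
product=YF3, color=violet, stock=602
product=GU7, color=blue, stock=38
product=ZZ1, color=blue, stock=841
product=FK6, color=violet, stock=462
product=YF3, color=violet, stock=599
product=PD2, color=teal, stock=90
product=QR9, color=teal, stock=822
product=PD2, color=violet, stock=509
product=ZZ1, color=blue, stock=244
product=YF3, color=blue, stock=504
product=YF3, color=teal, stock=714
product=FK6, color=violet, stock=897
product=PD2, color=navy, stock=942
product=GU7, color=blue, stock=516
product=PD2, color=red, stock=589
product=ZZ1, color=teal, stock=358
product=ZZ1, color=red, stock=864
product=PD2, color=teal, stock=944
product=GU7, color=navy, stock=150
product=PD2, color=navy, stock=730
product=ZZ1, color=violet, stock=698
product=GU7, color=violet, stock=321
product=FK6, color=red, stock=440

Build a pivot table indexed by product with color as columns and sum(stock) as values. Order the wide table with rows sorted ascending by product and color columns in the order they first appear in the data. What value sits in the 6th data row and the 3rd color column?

1478

With rows sorted ascending by product, row 6 is product=ZZ1. color columns in first-appearance order: blue, teal, red, violet, navy; column 3 is red.
Long rows with product=ZZ1, color=red: 614 + 864 = 1478.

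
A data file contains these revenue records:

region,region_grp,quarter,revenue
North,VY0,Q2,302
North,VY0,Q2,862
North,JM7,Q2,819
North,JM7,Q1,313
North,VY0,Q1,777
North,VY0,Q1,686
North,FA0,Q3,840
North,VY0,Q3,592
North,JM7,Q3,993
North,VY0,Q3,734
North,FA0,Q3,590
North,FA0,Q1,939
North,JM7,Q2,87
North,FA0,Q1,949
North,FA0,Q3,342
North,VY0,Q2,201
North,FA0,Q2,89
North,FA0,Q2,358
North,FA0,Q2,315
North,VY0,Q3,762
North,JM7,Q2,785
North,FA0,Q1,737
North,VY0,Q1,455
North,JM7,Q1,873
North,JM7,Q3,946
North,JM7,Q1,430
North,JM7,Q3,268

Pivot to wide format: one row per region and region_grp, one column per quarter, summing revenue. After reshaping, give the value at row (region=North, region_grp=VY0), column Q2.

Rows with region=North, region_grp=VY0 and quarter=Q2: revenue values are 302, 862, 201.
302 + 862 + 201 = 1365.

1365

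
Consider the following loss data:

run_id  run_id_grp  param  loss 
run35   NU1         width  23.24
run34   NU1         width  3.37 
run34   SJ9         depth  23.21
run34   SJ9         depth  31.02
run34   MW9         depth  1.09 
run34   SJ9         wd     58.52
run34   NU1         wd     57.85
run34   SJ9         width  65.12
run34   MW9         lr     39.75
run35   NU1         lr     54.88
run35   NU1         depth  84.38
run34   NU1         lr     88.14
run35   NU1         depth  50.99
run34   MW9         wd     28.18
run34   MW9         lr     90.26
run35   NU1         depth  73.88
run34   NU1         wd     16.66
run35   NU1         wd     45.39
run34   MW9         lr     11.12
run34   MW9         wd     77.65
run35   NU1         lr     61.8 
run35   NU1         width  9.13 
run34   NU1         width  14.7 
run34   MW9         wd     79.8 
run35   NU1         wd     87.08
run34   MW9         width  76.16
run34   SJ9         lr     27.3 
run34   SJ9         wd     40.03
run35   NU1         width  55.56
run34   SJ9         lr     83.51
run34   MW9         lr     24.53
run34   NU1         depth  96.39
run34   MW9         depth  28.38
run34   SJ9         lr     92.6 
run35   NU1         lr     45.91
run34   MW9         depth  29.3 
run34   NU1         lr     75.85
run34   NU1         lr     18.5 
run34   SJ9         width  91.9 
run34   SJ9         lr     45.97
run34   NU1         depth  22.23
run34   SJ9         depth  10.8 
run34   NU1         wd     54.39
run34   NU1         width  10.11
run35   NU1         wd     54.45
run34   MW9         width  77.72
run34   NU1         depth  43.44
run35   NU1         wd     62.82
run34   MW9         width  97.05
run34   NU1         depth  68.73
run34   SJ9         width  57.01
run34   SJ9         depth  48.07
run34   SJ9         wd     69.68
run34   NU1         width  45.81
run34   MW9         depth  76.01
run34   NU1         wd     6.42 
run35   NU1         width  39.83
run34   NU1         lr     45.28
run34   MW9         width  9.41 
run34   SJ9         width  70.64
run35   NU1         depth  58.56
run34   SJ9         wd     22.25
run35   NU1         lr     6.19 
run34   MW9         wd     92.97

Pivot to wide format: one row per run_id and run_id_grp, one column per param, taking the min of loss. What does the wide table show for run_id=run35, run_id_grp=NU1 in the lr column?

Rows with run_id=run35, run_id_grp=NU1 and param=lr: loss values are 54.88, 61.8, 45.91, 6.19.
min(54.88, 61.8, 45.91, 6.19) = 6.19.

6.19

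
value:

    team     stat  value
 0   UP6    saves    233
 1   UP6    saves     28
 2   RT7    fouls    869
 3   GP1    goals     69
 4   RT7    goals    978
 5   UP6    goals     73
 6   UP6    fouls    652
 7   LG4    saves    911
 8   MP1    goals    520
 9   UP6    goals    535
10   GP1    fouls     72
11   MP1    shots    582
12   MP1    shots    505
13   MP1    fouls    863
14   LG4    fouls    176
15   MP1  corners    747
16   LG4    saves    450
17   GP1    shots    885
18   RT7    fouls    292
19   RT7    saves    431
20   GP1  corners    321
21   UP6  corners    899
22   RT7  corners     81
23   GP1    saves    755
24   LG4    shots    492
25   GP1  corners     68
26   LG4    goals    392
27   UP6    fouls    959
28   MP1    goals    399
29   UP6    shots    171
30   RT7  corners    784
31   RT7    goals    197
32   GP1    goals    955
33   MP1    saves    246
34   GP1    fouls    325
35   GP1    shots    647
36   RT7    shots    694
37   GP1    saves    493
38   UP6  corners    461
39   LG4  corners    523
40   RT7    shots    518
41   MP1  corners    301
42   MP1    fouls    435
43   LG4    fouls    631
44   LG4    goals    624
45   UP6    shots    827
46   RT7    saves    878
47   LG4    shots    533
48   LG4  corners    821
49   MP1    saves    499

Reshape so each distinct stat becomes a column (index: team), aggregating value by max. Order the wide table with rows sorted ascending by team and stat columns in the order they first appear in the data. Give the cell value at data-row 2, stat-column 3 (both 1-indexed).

With rows sorted ascending by team, row 2 is team=LG4. stat columns in first-appearance order: saves, fouls, goals, shots, corners; column 3 is goals.
Long rows with team=LG4, stat=goals: max(392, 624) = 624.

624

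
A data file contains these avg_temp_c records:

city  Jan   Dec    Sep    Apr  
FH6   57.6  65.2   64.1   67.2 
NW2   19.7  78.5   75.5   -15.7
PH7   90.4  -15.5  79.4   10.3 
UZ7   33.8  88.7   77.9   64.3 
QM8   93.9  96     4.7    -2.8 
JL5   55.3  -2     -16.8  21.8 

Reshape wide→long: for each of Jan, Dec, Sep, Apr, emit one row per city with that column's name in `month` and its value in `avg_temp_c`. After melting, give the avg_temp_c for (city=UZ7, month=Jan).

Unpivoting turns each (city, wide-column) pair into one long row.
The wide cell at row UZ7, column Jan holds 33.8, so the long row (UZ7, Jan) has avg_temp_c=33.8.

33.8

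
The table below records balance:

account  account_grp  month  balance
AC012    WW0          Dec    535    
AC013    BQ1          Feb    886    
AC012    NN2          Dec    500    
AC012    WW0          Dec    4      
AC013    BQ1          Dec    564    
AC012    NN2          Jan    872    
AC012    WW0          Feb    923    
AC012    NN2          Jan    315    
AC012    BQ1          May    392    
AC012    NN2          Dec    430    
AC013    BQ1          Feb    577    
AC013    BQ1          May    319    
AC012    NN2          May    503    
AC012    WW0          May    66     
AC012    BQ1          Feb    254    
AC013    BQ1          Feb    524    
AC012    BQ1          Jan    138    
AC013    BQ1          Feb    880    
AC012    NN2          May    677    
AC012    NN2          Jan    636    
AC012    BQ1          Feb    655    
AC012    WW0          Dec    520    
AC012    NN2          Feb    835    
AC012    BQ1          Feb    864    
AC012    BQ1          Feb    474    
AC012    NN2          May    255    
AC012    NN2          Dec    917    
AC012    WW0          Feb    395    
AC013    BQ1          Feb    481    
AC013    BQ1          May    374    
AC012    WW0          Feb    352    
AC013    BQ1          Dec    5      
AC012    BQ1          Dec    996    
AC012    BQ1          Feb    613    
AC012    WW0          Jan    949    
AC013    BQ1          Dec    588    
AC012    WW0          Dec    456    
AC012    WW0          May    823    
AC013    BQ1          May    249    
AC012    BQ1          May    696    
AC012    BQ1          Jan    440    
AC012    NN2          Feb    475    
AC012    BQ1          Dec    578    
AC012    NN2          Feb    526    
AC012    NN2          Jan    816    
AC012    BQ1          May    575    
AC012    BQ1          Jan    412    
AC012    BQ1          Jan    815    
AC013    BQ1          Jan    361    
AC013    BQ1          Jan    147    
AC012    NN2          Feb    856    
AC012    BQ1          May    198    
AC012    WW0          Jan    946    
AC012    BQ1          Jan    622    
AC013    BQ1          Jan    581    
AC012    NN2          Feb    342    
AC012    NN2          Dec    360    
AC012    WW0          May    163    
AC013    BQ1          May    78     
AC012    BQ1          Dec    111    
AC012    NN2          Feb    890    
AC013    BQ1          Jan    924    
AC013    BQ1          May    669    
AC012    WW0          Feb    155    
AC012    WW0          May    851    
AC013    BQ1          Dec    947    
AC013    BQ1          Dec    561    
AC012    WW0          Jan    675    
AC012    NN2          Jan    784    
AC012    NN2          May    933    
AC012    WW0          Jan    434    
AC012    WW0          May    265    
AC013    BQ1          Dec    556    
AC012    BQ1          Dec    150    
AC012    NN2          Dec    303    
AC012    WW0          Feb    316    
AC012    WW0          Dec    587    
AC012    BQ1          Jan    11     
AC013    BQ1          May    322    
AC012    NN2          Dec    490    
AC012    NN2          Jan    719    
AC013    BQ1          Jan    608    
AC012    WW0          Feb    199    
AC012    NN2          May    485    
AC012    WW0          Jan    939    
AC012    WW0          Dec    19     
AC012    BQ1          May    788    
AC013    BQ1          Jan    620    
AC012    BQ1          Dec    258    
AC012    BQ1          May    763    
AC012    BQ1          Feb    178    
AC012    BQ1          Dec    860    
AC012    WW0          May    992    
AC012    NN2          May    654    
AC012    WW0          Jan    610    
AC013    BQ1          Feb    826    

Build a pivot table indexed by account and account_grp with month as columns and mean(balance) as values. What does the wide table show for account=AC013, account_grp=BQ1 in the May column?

Rows with account=AC013, account_grp=BQ1 and month=May: balance values are 319, 374, 249, 78, 669, 322.
(319 + 374 + 249 + 78 + 669 + 322) / 6 = 335.17.

335.17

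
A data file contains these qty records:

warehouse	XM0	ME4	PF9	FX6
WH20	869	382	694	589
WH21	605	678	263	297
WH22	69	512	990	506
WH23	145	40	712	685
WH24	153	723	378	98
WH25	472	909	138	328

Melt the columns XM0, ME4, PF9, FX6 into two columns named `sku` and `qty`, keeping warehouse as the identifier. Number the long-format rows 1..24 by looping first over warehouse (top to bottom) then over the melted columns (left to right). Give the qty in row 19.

24 rows total (6 × 4). Row 19: index ⌊(19-1)/4⌋ = 4 into warehouse → WH24; (19-1) mod 4 = 2 into the melted columns → PF9.
So row 19 is (WH24, PF9, 378); qty = 378.

378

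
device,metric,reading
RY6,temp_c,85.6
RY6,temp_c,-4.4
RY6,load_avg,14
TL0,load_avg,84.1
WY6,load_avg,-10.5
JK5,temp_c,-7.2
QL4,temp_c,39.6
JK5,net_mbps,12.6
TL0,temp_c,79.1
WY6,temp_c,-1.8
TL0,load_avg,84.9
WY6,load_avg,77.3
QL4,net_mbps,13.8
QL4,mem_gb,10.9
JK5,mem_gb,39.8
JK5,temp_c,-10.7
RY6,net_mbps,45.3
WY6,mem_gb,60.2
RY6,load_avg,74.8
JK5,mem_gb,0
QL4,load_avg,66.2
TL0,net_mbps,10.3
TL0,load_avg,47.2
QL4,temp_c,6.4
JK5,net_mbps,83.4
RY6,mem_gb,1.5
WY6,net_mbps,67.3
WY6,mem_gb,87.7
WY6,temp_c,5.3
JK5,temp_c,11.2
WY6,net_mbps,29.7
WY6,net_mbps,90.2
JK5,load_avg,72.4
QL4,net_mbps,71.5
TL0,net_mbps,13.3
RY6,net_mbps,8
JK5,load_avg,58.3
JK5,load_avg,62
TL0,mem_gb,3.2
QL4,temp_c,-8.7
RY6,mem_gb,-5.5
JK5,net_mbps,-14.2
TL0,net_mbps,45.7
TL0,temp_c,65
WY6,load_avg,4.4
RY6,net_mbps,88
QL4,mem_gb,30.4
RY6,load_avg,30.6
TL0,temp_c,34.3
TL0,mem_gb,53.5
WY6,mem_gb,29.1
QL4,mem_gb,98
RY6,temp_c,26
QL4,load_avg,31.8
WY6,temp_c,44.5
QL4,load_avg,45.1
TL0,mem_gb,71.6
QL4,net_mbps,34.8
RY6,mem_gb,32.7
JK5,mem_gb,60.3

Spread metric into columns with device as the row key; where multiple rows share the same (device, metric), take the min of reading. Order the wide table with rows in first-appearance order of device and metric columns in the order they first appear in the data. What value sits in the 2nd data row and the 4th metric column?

With rows in first-appearance order of device, row 2 is device=TL0. metric columns in first-appearance order: temp_c, load_avg, net_mbps, mem_gb; column 4 is mem_gb.
Long rows with device=TL0, metric=mem_gb: min(3.2, 53.5, 71.6) = 3.2.

3.2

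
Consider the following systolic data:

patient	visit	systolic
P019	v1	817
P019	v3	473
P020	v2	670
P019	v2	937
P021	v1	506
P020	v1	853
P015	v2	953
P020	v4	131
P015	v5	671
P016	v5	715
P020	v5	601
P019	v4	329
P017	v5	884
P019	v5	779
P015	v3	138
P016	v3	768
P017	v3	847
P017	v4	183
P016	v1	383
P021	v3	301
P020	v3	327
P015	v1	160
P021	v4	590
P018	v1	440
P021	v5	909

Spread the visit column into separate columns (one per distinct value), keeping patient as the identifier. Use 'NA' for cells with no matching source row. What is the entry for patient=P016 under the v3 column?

768

The long row with patient=P016, visit=v3 has systolic=768.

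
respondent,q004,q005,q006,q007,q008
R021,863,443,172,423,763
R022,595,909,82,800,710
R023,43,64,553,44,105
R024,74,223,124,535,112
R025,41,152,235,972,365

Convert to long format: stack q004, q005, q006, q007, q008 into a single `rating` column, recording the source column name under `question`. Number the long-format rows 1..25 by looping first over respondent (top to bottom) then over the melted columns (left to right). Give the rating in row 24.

25 rows total (5 × 5). Row 24: index ⌊(24-1)/5⌋ = 4 into respondent → R025; (24-1) mod 5 = 3 into the melted columns → q007.
So row 24 is (R025, q007, 972); rating = 972.

972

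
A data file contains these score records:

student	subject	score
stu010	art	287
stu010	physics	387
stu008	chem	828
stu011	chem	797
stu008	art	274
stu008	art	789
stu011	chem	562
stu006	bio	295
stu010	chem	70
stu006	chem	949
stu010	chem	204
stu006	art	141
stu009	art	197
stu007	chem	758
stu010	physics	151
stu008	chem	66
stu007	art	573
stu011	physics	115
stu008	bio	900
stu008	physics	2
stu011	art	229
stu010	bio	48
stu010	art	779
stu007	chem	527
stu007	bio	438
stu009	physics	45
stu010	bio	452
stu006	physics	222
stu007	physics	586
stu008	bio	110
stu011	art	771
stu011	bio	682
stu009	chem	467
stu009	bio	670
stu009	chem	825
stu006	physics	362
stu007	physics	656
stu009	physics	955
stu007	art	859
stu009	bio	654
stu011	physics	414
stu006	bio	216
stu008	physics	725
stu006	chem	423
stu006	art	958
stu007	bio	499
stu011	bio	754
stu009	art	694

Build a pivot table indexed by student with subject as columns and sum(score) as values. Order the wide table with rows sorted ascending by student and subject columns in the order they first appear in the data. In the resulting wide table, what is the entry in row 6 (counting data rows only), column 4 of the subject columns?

1436

With rows sorted ascending by student, row 6 is student=stu011. subject columns in first-appearance order: art, physics, chem, bio; column 4 is bio.
Long rows with student=stu011, subject=bio: 682 + 754 = 1436.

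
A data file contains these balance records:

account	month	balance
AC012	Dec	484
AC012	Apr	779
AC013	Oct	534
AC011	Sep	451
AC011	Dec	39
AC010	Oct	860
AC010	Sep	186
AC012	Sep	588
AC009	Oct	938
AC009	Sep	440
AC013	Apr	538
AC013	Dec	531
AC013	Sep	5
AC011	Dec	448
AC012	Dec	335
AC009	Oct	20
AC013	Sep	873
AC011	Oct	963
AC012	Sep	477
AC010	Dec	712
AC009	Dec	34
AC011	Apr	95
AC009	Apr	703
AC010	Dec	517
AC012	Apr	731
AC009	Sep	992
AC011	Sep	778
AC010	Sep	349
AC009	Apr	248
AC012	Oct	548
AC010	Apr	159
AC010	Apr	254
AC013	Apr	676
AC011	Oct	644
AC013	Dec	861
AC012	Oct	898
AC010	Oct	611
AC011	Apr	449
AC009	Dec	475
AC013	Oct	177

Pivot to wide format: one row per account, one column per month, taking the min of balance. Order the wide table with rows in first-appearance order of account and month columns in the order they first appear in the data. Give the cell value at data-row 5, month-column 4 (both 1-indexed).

440

With rows in first-appearance order of account, row 5 is account=AC009. month columns in first-appearance order: Dec, Apr, Oct, Sep; column 4 is Sep.
Long rows with account=AC009, month=Sep: min(440, 992) = 440.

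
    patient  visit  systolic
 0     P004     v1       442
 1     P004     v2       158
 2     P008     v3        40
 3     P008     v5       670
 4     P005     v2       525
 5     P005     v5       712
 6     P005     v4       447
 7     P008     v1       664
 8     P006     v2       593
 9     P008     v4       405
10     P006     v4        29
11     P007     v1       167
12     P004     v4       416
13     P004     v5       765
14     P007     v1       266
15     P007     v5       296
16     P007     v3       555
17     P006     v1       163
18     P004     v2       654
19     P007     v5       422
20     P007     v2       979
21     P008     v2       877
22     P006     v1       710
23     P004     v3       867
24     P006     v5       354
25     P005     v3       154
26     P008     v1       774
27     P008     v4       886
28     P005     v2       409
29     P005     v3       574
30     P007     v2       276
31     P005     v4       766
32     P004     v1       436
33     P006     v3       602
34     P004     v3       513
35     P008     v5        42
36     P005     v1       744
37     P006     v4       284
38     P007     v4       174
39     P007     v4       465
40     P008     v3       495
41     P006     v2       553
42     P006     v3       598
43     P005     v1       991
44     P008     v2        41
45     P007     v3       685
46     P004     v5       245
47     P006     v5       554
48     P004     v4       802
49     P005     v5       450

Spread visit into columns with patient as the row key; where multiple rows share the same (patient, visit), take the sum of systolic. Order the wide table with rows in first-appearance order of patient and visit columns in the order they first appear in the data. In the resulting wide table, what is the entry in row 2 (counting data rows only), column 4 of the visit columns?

712

With rows in first-appearance order of patient, row 2 is patient=P008. visit columns in first-appearance order: v1, v2, v3, v5, v4; column 4 is v5.
Long rows with patient=P008, visit=v5: 670 + 42 = 712.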